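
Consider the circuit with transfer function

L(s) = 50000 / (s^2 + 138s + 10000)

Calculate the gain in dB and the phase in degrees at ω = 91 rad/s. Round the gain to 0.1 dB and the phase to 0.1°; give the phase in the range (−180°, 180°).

At s = jω = j91:
quadratic: (j91)² + 138·j91 + 10000 = 1719 + j12558 → |·| ≈ 12675, ∠ ≈ 82.21°
|L| = 50000 / 12675 ≈ 3.9448
Gain = 20 log₁₀(3.9448) ≈ 11.92 dB
∠L = 0.00° − 82.21° = -82.21°

11.9 dB, -82.2°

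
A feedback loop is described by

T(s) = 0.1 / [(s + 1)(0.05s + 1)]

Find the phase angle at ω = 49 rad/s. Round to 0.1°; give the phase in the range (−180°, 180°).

At ω = 49 rad/s:
pole (1 + j49·1) = 1 + j49 → |·| ≈ 49.01, ∠ ≈ 88.83°
pole (1 + j49·0.05) = 1 + j2.45 → |·| ≈ 2.6462, ∠ ≈ 67.80°
∠T = (0°) − (88.83° + 67.80°) = -156.63°

-156.6°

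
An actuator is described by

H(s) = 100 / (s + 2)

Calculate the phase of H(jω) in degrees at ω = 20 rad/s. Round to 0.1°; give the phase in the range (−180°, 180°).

At s = jω = j20:
pole (s+2): 2 + j20 → |·| = √(2²+20²) = √404 ≈ 20.1, ∠ = arctan(20/2) ≈ 84.29°
∠H = 0.00° − 84.29° = -84.29°

-84.3°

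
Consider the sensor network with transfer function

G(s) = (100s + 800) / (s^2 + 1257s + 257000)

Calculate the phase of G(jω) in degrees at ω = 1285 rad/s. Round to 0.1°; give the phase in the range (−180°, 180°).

Substitute s = j1285:
Numerator: 100(j1285) + 800 = 800 + j128500
Denominator: (j1285)^2 + 1257(j1285) + 257000 = -1394225 + j1615245
|N| = √(800² + 128500²) ≈ 1.285e+05, ∠N ≈ 89.64°
|D| = √(1394225² + 1615245²) ≈ 2.1337e+06, ∠D ≈ 130.80°
∠G = 89.64° − 130.80° = -41.16°

-41.2°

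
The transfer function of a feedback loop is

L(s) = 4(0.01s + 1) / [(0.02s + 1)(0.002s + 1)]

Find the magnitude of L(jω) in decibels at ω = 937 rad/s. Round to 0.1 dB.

At ω = 937 rad/s:
zero (1 + j937·0.01) = 1 + j9.37 → |·| ≈ 9.4232, ∠ ≈ 83.91°
pole (1 + j937·0.02) = 1 + j18.74 → |·| ≈ 18.767, ∠ ≈ 86.95°
pole (1 + j937·0.002) = 1 + j1.874 → |·| ≈ 2.1241, ∠ ≈ 61.91°
|L| = 4 · 9.4232 / (18.767 · 2.1241) ≈ 0.94556
Gain = 20 log₁₀(0.94556) ≈ -0.49 dB

-0.5 dB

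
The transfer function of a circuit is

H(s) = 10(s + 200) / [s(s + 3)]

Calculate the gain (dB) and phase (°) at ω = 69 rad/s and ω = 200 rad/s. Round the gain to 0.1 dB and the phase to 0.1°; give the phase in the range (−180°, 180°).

At s = jω = j69:
zero (s+200): 200 + j69 → |·| = √(200²+69²) = √44761 ≈ 211.57, ∠ = arctan(69/200) ≈ 19.03°
pole (s+3): 3 + j69 → |·| = √(3²+69²) = √4770 ≈ 69.065, ∠ = arctan(69/3) ≈ 87.51°
pole at origin: |s| = 69, ∠ = 90.00° (in denominator)
|H| = 10 · 211.57 / 4765.5 ≈ 0.44396
Gain = 20 log₁₀(0.44396) ≈ -7.05 dB
∠H = 19.03° − 177.51° = -158.48°

At s = jω = j200:
zero (s+200): 200 + j200 → |·| = √(200²+200²) = √80000 ≈ 282.84, ∠ = arctan(200/200) ≈ 45.00°
pole (s+3): 3 + j200 → |·| = √(3²+200²) = √40009 ≈ 200.02, ∠ = arctan(200/3) ≈ 89.14°
pole at origin: |s| = 200, ∠ = 90.00° (in denominator)
|H| = 10 · 282.84 / 40004 ≈ 0.070703
Gain = 20 log₁₀(0.070703) ≈ -23.01 dB
∠H = 45.00° − 179.14° = -134.14°

ω = 69: -7.1 dB, -158.5°; ω = 200: -23.0 dB, -134.1°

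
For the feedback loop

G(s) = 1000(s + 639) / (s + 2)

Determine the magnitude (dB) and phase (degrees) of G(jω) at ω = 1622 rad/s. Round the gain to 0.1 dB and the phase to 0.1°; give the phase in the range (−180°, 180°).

60.6 dB, -21.4°

At s = jω = j1622:
zero (s+639): 639 + j1622 → |·| = √(639²+1622²) = √3039205 ≈ 1743.3, ∠ = arctan(1622/639) ≈ 68.50°
pole (s+2): 2 + j1622 → |·| = √(2²+1622²) = √2630888 ≈ 1622, ∠ = arctan(1622/2) ≈ 89.93°
|G| = 1000 · 1743.3 / 1622 ≈ 1074.8
Gain = 20 log₁₀(1074.8) ≈ 60.63 dB
∠G = 68.50° − 89.93° = -21.43°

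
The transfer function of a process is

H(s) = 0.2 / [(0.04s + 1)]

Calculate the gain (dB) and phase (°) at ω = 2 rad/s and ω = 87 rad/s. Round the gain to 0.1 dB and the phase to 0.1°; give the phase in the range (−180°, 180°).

ω = 2: -14.0 dB, -4.6°; ω = 87: -25.2 dB, -74.0°

At ω = 2 rad/s:
pole (1 + j2·0.04) = 1 + j0.08 → |·| ≈ 1.0032, ∠ ≈ 4.57°
|H| = 0.2 · 1 / (1.0032) ≈ 0.19936
Gain = 20 log₁₀(0.19936) ≈ -14.01 dB
∠H = (0°) − (4.57°) = -4.57°

At ω = 87 rad/s:
pole (1 + j87·0.04) = 1 + j3.48 → |·| ≈ 3.6208, ∠ ≈ 73.97°
|H| = 0.2 · 1 / (3.6208) ≈ 0.055236
Gain = 20 log₁₀(0.055236) ≈ -25.16 dB
∠H = (0°) − (73.97°) = -73.97°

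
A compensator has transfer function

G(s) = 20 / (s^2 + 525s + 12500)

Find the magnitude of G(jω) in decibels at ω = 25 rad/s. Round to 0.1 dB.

Substitute s = j25:
Numerator: 20 = 20 + j0
Denominator: (j25)^2 + 525(j25) + 12500 = 11875 + j13125
|N| = √(20² + 0²) ≈ 20, ∠N ≈ 0.00°
|D| = √(11875² + 13125²) ≈ 17700, ∠D ≈ 47.86°
|G| = 20 / 17700 ≈ 0.0011299
Gain = 20 log₁₀(0.0011299) ≈ -58.94 dB

-58.9 dB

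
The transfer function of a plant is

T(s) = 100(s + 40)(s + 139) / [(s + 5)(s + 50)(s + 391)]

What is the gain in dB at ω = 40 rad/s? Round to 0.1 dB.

At s = jω = j40:
zero (s+40): 40 + j40 → |·| = √(40²+40²) = √3200 ≈ 56.569, ∠ = arctan(40/40) ≈ 45.00°
zero (s+139): 139 + j40 → |·| = √(139²+40²) = √20921 ≈ 144.64, ∠ = arctan(40/139) ≈ 16.05°
pole (s+5): 5 + j40 → |·| = √(5²+40²) = √1625 ≈ 40.311, ∠ = arctan(40/5) ≈ 82.87°
pole (s+50): 50 + j40 → |·| = √(50²+40²) = √4100 ≈ 64.031, ∠ = arctan(40/50) ≈ 38.66°
pole (s+391): 391 + j40 → |·| = √(391²+40²) = √154481 ≈ 393.04, ∠ = arctan(40/391) ≈ 5.84°
|T| = 100 · 8182.1 / 1.0145e+06 ≈ 0.80652
Gain = 20 log₁₀(0.80652) ≈ -1.87 dB

-1.9 dB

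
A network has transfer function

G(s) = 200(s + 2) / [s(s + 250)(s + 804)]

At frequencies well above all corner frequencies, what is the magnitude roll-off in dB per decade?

-40 dB/decade

Each pole contributes −20 dB/decade at high frequency; each zero contributes +20 dB/decade.
Net: 1 zero(s) − 3 pole(s) → -40 dB/decade.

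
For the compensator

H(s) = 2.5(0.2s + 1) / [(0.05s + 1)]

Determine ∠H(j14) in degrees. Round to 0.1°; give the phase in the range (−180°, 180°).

At ω = 14 rad/s:
zero (1 + j14·0.2) = 1 + j2.8 → |·| ≈ 2.9732, ∠ ≈ 70.35°
pole (1 + j14·0.05) = 1 + j0.7 → |·| ≈ 1.2207, ∠ ≈ 34.99°
∠H = (70.35°) − (34.99°) = 35.36°

35.4°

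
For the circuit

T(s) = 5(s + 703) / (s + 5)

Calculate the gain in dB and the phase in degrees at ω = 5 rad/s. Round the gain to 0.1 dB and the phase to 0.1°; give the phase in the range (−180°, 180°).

53.9 dB, -44.6°

At s = jω = j5:
zero (s+703): 703 + j5 → |·| = √(703²+5²) = √494234 ≈ 703.02, ∠ = arctan(5/703) ≈ 0.41°
pole (s+5): 5 + j5 → |·| = √(5²+5²) = √50 ≈ 7.0711, ∠ = arctan(5/5) ≈ 45.00°
|T| = 5 · 703.02 / 7.0711 ≈ 497.11
Gain = 20 log₁₀(497.11) ≈ 53.93 dB
∠T = 0.41° − 45.00° = -44.59°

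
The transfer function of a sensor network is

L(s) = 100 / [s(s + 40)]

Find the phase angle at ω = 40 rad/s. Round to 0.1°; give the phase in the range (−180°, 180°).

-135.0°

At s = jω = j40:
pole (s+40): 40 + j40 → |·| = √(40²+40²) = √3200 ≈ 56.569, ∠ = arctan(40/40) ≈ 45.00°
pole at origin: |s| = 40, ∠ = 90.00° (in denominator)
∠L = 0.00° − 135.00° = -135.00°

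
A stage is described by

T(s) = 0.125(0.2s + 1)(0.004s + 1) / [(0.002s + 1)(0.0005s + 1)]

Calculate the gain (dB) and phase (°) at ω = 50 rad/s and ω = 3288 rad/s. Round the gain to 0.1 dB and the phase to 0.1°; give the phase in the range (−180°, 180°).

ω = 50: 2.1 dB, 88.5°; ω = 3288: 38.6 dB, 35.5°

At ω = 50 rad/s:
zero (1 + j50·0.2) = 1 + j10 → |·| ≈ 10.05, ∠ ≈ 84.29°
zero (1 + j50·0.004) = 1 + j0.2 → |·| ≈ 1.0198, ∠ ≈ 11.31°
pole (1 + j50·0.002) = 1 + j0.1 → |·| ≈ 1.005, ∠ ≈ 5.71°
pole (1 + j50·0.0005) = 1 + j0.025 → |·| ≈ 1.0003, ∠ ≈ 1.43°
|T| = 0.125 · 10.05 · 1.0198 / (1.005 · 1.0003) ≈ 1.2744
Gain = 20 log₁₀(1.2744) ≈ 2.11 dB
∠T = (84.29° + 11.31°) − (5.71° + 1.43°) = 88.46°

At ω = 3288 rad/s:
zero (1 + j3288·0.2) = 1 + j657.6 → |·| ≈ 657.6, ∠ ≈ 89.91°
zero (1 + j3288·0.004) = 1 + j13.152 → |·| ≈ 13.19, ∠ ≈ 85.65°
pole (1 + j3288·0.002) = 1 + j6.576 → |·| ≈ 6.6516, ∠ ≈ 81.35°
pole (1 + j3288·0.0005) = 1 + j1.644 → |·| ≈ 1.9242, ∠ ≈ 58.69°
|T| = 0.125 · 657.6 · 13.19 / (6.6516 · 1.9242) ≈ 84.711
Gain = 20 log₁₀(84.711) ≈ 38.56 dB
∠T = (89.91° + 85.65°) − (81.35° + 58.69°) = 35.52°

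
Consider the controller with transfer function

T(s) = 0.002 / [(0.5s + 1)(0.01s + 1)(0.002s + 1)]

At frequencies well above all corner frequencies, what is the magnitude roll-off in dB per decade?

-60 dB/decade

Each pole contributes −20 dB/decade at high frequency; each zero contributes +20 dB/decade.
Net: 0 zero(s) − 3 pole(s) → -60 dB/decade.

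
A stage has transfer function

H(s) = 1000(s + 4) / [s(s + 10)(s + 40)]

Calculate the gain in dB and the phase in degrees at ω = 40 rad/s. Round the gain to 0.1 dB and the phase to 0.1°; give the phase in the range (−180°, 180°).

At s = jω = j40:
zero (s+4): 4 + j40 → |·| = √(4²+40²) = √1616 ≈ 40.2, ∠ = arctan(40/4) ≈ 84.29°
pole (s+10): 10 + j40 → |·| = √(10²+40²) = √1700 ≈ 41.231, ∠ = arctan(40/10) ≈ 75.96°
pole (s+40): 40 + j40 → |·| = √(40²+40²) = √3200 ≈ 56.569, ∠ = arctan(40/40) ≈ 45.00°
pole at origin: |s| = 40, ∠ = 90.00° (in denominator)
|H| = 1000 · 40.2 / 93296 ≈ 0.43089
Gain = 20 log₁₀(0.43089) ≈ -7.31 dB
∠H = 84.29° − 210.96° = -126.67°

-7.3 dB, -126.7°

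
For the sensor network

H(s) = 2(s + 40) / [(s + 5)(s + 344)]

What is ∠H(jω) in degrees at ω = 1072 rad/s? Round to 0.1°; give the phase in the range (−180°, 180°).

At s = jω = j1072:
zero (s+40): 40 + j1072 → |·| = √(40²+1072²) = √1150784 ≈ 1072.7, ∠ = arctan(1072/40) ≈ 87.86°
pole (s+5): 5 + j1072 → |·| = √(5²+1072²) = √1149209 ≈ 1072, ∠ = arctan(1072/5) ≈ 89.73°
pole (s+344): 344 + j1072 → |·| = √(344²+1072²) = √1267520 ≈ 1125.8, ∠ = arctan(1072/344) ≈ 72.21°
∠H = 87.86° − 161.94° = -74.08°

-74.1°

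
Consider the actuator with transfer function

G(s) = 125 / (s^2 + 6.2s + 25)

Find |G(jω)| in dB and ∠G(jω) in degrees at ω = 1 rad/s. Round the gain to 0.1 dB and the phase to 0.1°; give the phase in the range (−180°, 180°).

At s = jω = j1:
quadratic: (j1)² + 6.2·j1 + 25 = 24 + j6.2 → |·| ≈ 24.788, ∠ ≈ 14.48°
|G| = 125 / 24.788 ≈ 5.0428
Gain = 20 log₁₀(5.0428) ≈ 14.05 dB
∠G = 0.00° − 14.48° = -14.48°

14.1 dB, -14.5°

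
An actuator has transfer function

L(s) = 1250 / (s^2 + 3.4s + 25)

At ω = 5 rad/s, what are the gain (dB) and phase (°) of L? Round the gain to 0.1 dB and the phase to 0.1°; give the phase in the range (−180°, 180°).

At s = jω = j5:
quadratic: (j5)² + 3.4·j5 + 25 = 0 + j17 → |·| ≈ 17, ∠ ≈ 90.00°
|L| = 1250 / 17 ≈ 73.529
Gain = 20 log₁₀(73.529) ≈ 37.33 dB
∠L = 0.00° − 90.00° = -90.00°

37.3 dB, -90.0°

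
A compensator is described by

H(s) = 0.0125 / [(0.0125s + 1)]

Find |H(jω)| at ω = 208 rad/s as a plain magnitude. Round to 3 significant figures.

0.00449

At ω = 208 rad/s:
pole (1 + j208·0.0125) = 1 + j2.6 → |·| ≈ 2.7857, ∠ ≈ 68.96°
|H| = 0.0125 · 1 / (2.7857) ≈ 0.0044872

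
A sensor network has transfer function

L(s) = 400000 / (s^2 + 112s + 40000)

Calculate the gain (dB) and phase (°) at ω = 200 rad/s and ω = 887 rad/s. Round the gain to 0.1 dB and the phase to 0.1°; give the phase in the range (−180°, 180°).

At s = jω = j200:
quadratic: (j200)² + 112·j200 + 40000 = 0 + j22400 → |·| ≈ 22400, ∠ ≈ 90.00°
|L| = 400000 / 22400 ≈ 17.857
Gain = 20 log₁₀(17.857) ≈ 25.04 dB
∠L = 0.00° − 90.00° = -90.00°

At s = jω = j887:
quadratic: (j887)² + 112·j887 + 40000 = -746769 + j99344 → |·| ≈ 7.5335e+05, ∠ ≈ 172.42°
|L| = 400000 / 7.5335e+05 ≈ 0.53096
Gain = 20 log₁₀(0.53096) ≈ -5.50 dB
∠L = 0.00° − 172.42° = -172.42°

ω = 200: 25.0 dB, -90.0°; ω = 887: -5.5 dB, -172.4°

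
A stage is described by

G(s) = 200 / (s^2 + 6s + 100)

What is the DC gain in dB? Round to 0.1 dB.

6.0 dB

G(0) = 200 / 100 = 2
20 log₁₀(2) ≈ 6.02 dB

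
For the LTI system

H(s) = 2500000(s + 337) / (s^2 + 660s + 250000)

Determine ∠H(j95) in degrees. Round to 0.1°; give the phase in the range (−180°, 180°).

1.2°

At s = jω = j95:
zero (s+337): 337 + j95 → |·| = √(337²+95²) = √122594 ≈ 350.13, ∠ = arctan(95/337) ≈ 15.74°
quadratic: (j95)² + 660·j95 + 250000 = 240975 + j62700 → |·| ≈ 2.49e+05, ∠ ≈ 14.58°
∠H = 15.74° − 14.58° = 1.16°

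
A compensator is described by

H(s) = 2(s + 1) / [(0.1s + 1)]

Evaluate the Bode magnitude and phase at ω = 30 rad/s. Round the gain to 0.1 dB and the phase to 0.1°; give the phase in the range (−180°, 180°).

25.6 dB, 16.5°

At ω = 30 rad/s:
zero (1 + j30·1) = 1 + j30 → |·| ≈ 30.017, ∠ ≈ 88.09°
pole (1 + j30·0.1) = 1 + j3 → |·| ≈ 3.1623, ∠ ≈ 71.57°
|H| = 2 · 30.017 / (3.1623) ≈ 18.984
Gain = 20 log₁₀(18.984) ≈ 25.57 dB
∠H = (88.09°) − (71.57°) = 16.52°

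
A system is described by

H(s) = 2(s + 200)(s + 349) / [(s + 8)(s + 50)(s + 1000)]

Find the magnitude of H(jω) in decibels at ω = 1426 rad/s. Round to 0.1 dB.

-58.5 dB

At s = jω = j1426:
zero (s+200): 200 + j1426 → |·| = √(200²+1426²) = √2073476 ≈ 1440, ∠ = arctan(1426/200) ≈ 82.02°
zero (s+349): 349 + j1426 → |·| = √(349²+1426²) = √2155277 ≈ 1468.1, ∠ = arctan(1426/349) ≈ 76.25°
pole (s+8): 8 + j1426 → |·| = √(8²+1426²) = √2033540 ≈ 1426, ∠ = arctan(1426/8) ≈ 89.68°
pole (s+50): 50 + j1426 → |·| = √(50²+1426²) = √2035976 ≈ 1426.9, ∠ = arctan(1426/50) ≈ 87.99°
pole (s+1000): 1000 + j1426 → |·| = √(1000²+1426²) = √3033476 ≈ 1741.7, ∠ = arctan(1426/1000) ≈ 54.96°
|H| = 2 · 2.1141e+06 / 3.5439e+09 ≈ 0.0011931
Gain = 20 log₁₀(0.0011931) ≈ -58.47 dB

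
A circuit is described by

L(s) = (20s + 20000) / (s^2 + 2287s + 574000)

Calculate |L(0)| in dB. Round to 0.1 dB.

-29.2 dB

L(0) = 20000 / 574000 ≈ 0.034843
20 log₁₀(0.034843) ≈ -29.16 dB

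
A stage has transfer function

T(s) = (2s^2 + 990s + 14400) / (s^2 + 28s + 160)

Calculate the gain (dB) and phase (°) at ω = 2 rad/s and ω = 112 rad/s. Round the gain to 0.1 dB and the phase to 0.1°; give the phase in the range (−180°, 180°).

ω = 2: 38.9 dB, -11.9°; ω = 112: 18.8 dB, -70.3°

Substitute s = j2:
Numerator: 2(j2)^2 + 990(j2) + 14400 = 14392 + j1980
Denominator: (j2)^2 + 28(j2) + 160 = 156 + j56
|N| = √(14392² + 1980²) ≈ 14528, ∠N ≈ 7.83°
|D| = √(156² + 56²) ≈ 165.75, ∠D ≈ 19.75°
|T| = 14528 / 165.75 ≈ 87.65
Gain = 20 log₁₀(87.65) ≈ 38.86 dB
∠T = 7.83° − 19.75° = -11.92°

Substitute s = j112:
Numerator: 2(j112)^2 + 990(j112) + 14400 = -10688 + j110880
Denominator: (j112)^2 + 28(j112) + 160 = -12384 + j3136
|N| = √(10688² + 110880²) ≈ 1.1139e+05, ∠N ≈ 95.51°
|D| = √(12384² + 3136²) ≈ 12775, ∠D ≈ 165.79°
|T| = 1.1139e+05 / 12775 ≈ 8.7194
Gain = 20 log₁₀(8.7194) ≈ 18.81 dB
∠T = 95.51° − 165.79° = -70.28°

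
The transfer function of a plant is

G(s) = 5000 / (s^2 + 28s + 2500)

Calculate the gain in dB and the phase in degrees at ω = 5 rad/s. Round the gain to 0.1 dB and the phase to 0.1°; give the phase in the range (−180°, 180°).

6.1 dB, -3.2°

At s = jω = j5:
quadratic: (j5)² + 28·j5 + 2500 = 2475 + j140 → |·| ≈ 2479, ∠ ≈ 3.24°
|G| = 5000 / 2479 ≈ 2.0169
Gain = 20 log₁₀(2.0169) ≈ 6.09 dB
∠G = 0.00° − 3.24° = -3.24°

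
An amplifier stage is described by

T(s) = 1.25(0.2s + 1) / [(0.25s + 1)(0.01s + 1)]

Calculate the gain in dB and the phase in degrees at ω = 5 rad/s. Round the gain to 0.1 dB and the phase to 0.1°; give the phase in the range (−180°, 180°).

0.9 dB, -9.2°

At ω = 5 rad/s:
zero (1 + j5·0.2) = 1 + j1 → |·| ≈ 1.4142, ∠ ≈ 45.00°
pole (1 + j5·0.25) = 1 + j1.25 → |·| ≈ 1.6008, ∠ ≈ 51.34°
pole (1 + j5·0.01) = 1 + j0.05 → |·| ≈ 1.0012, ∠ ≈ 2.86°
|T| = 1.25 · 1.4142 / (1.6008 · 1.0012) ≈ 1.103
Gain = 20 log₁₀(1.103) ≈ 0.85 dB
∠T = (45.00°) − (51.34° + 2.86°) = -9.20°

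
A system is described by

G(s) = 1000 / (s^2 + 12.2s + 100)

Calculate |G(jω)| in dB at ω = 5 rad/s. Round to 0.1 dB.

At s = jω = j5:
quadratic: (j5)² + 12.2·j5 + 100 = 75 + j61 → |·| ≈ 96.675, ∠ ≈ 39.12°
|G| = 1000 / 96.675 ≈ 10.344
Gain = 20 log₁₀(10.344) ≈ 20.29 dB

20.3 dB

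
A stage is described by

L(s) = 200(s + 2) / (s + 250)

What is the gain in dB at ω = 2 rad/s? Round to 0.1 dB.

At s = jω = j2:
zero (s+2): 2 + j2 → |·| = √(2²+2²) = √8 ≈ 2.8284, ∠ = arctan(2/2) ≈ 45.00°
pole (s+250): 250 + j2 → |·| = √(250²+2²) = √62504 ≈ 250.01, ∠ = arctan(2/250) ≈ 0.46°
|L| = 200 · 2.8284 / 250.01 ≈ 2.2626
Gain = 20 log₁₀(2.2626) ≈ 7.09 dB

7.1 dB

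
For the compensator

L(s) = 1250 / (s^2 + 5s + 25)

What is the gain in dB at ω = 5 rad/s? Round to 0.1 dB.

34.0 dB

At s = jω = j5:
quadratic: (j5)² + 5·j5 + 25 = 0 + j25 → |·| ≈ 25, ∠ ≈ 90.00°
|L| = 1250 / 25 ≈ 50
Gain = 20 log₁₀(50) ≈ 33.98 dB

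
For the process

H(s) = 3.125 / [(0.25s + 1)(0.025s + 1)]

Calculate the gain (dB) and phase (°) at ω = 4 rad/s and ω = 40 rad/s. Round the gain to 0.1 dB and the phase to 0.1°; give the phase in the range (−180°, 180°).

ω = 4: 6.8 dB, -50.7°; ω = 40: -13.2 dB, -129.3°

At ω = 4 rad/s:
pole (1 + j4·0.25) = 1 + j1 → |·| ≈ 1.4142, ∠ ≈ 45.00°
pole (1 + j4·0.025) = 1 + j0.1 → |·| ≈ 1.005, ∠ ≈ 5.71°
|H| = 3.125 · 1 / (1.4142 · 1.005) ≈ 2.1987
Gain = 20 log₁₀(2.1987) ≈ 6.84 dB
∠H = (0°) − (45.00° + 5.71°) = -50.71°

At ω = 40 rad/s:
pole (1 + j40·0.25) = 1 + j10 → |·| ≈ 10.05, ∠ ≈ 84.29°
pole (1 + j40·0.025) = 1 + j1 → |·| ≈ 1.4142, ∠ ≈ 45.00°
|H| = 3.125 · 1 / (10.05 · 1.4142) ≈ 0.21987
Gain = 20 log₁₀(0.21987) ≈ -13.16 dB
∠H = (0°) − (84.29° + 45.00°) = -129.29°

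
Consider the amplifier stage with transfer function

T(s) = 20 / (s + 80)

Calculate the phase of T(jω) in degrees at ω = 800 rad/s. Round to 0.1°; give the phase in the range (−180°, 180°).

-84.3°

At s = jω = j800:
pole (s+80): 80 + j800 → |·| = √(80²+800²) = √646400 ≈ 803.99, ∠ = arctan(800/80) ≈ 84.29°
∠T = 0.00° − 84.29° = -84.29°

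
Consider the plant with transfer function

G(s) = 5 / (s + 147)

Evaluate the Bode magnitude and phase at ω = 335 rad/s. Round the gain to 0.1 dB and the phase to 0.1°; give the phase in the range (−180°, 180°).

Substitute s = j335:
Numerator: 5 = 5 + j0
Denominator: (j335) + 147 = 147 + j335
|N| = √(5² + 0²) ≈ 5, ∠N ≈ 0.00°
|D| = √(147² + 335²) ≈ 365.83, ∠D ≈ 66.31°
|G| = 5 / 365.83 ≈ 0.013668
Gain = 20 log₁₀(0.013668) ≈ -37.29 dB
∠G = 0.00° − 66.31° = -66.31°

-37.3 dB, -66.3°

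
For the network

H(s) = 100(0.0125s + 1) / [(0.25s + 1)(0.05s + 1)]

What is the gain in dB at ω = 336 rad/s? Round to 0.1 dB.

-10.3 dB

At ω = 336 rad/s:
zero (1 + j336·0.0125) = 1 + j4.2 → |·| ≈ 4.3174, ∠ ≈ 76.61°
pole (1 + j336·0.25) = 1 + j84 → |·| ≈ 84.006, ∠ ≈ 89.32°
pole (1 + j336·0.05) = 1 + j16.8 → |·| ≈ 16.83, ∠ ≈ 86.59°
|H| = 100 · 4.3174 / (84.006 · 16.83) ≈ 0.30537
Gain = 20 log₁₀(0.30537) ≈ -10.30 dB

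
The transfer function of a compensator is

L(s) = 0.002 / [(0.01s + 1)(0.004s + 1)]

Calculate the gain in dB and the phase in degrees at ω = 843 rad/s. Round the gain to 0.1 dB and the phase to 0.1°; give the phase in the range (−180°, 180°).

At ω = 843 rad/s:
pole (1 + j843·0.01) = 1 + j8.43 → |·| ≈ 8.4891, ∠ ≈ 83.23°
pole (1 + j843·0.004) = 1 + j3.372 → |·| ≈ 3.5172, ∠ ≈ 73.48°
|L| = 0.002 · 1 / (8.4891 · 3.5172) ≈ 6.6984e-05
Gain = 20 log₁₀(6.6984e-05) ≈ -83.48 dB
∠L = (0°) − (83.23° + 73.48°) = -156.71°

-83.5 dB, -156.7°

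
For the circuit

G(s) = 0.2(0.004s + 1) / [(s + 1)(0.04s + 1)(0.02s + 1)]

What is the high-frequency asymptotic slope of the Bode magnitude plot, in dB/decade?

-40 dB/decade

Each pole contributes −20 dB/decade at high frequency; each zero contributes +20 dB/decade.
Net: 1 zero(s) − 3 pole(s) → -40 dB/decade.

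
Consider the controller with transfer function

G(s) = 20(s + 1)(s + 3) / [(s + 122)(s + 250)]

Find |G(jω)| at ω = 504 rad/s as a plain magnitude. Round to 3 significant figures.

17.4

At s = jω = j504:
zero (s+1): 1 + j504 → |·| = √(1²+504²) = √254017 ≈ 504, ∠ = arctan(504/1) ≈ 89.89°
zero (s+3): 3 + j504 → |·| = √(3²+504²) = √254025 ≈ 504.01, ∠ = arctan(504/3) ≈ 89.66°
pole (s+122): 122 + j504 → |·| = √(122²+504²) = √268900 ≈ 518.56, ∠ = arctan(504/122) ≈ 76.39°
pole (s+250): 250 + j504 → |·| = √(250²+504²) = √316516 ≈ 562.6, ∠ = arctan(504/250) ≈ 63.62°
|G| = 20 · 2.5402e+05 / 2.9174e+05 ≈ 17.414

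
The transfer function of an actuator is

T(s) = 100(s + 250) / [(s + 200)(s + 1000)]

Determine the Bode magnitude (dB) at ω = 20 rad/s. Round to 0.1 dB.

At s = jω = j20:
zero (s+250): 250 + j20 → |·| = √(250²+20²) = √62900 ≈ 250.8, ∠ = arctan(20/250) ≈ 4.57°
pole (s+200): 200 + j20 → |·| = √(200²+20²) = √40400 ≈ 201, ∠ = arctan(20/200) ≈ 5.71°
pole (s+1000): 1000 + j20 → |·| = √(1000²+20²) = √1000400 ≈ 1000.2, ∠ = arctan(20/1000) ≈ 1.15°
|T| = 100 · 250.8 / 2.0104e+05 ≈ 0.12475
Gain = 20 log₁₀(0.12475) ≈ -18.08 dB

-18.1 dB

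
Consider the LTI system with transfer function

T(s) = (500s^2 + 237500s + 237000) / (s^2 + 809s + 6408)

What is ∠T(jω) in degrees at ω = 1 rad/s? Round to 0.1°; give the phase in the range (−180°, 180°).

Substitute s = j1:
Numerator: 500(j1)^2 + 237500(j1) + 237000 = 236500 + j237500
Denominator: (j1)^2 + 809(j1) + 6408 = 6407 + j809
|N| = √(236500² + 237500²) ≈ 3.3517e+05, ∠N ≈ 45.12°
|D| = √(6407² + 809²) ≈ 6457.9, ∠D ≈ 7.20°
∠T = 45.12° − 7.20° = 37.92°

37.9°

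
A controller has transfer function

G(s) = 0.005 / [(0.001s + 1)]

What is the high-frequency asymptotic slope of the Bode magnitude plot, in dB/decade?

-20 dB/decade

Each pole contributes −20 dB/decade at high frequency; each zero contributes +20 dB/decade.
Net: 0 zero(s) − 1 pole(s) → -20 dB/decade.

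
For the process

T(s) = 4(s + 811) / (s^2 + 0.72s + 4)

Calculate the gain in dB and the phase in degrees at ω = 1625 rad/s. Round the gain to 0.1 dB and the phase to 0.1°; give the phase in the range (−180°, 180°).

-51.2 dB, -116.5°

At s = jω = j1625:
zero (s+811): 811 + j1625 → |·| = √(811²+1625²) = √3298346 ≈ 1816.1, ∠ = arctan(1625/811) ≈ 63.48°
quadratic: (j1625)² + 0.72·j1625 + 4 = -2640621 + j1170 → |·| ≈ 2.6406e+06, ∠ ≈ 179.97°
|T| = 4 · 1816.1 / 2.6406e+06 ≈ 0.002751
Gain = 20 log₁₀(0.002751) ≈ -51.21 dB
∠T = 63.48° − 179.97° = -116.49°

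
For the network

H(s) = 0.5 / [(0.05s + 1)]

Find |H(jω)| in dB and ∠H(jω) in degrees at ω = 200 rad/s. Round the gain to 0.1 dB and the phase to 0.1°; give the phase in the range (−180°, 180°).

-26.1 dB, -84.3°

At ω = 200 rad/s:
pole (1 + j200·0.05) = 1 + j10 → |·| ≈ 10.05, ∠ ≈ 84.29°
|H| = 0.5 · 1 / (10.05) ≈ 0.049751
Gain = 20 log₁₀(0.049751) ≈ -26.06 dB
∠H = (0°) − (84.29°) = -84.29°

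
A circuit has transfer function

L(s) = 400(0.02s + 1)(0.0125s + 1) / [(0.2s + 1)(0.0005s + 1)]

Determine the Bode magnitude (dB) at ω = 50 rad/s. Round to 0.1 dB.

36.4 dB

At ω = 50 rad/s:
zero (1 + j50·0.02) = 1 + j1 → |·| ≈ 1.4142, ∠ ≈ 45.00°
zero (1 + j50·0.0125) = 1 + j0.625 → |·| ≈ 1.1792, ∠ ≈ 32.01°
pole (1 + j50·0.2) = 1 + j10 → |·| ≈ 10.05, ∠ ≈ 84.29°
pole (1 + j50·0.0005) = 1 + j0.025 → |·| ≈ 1.0003, ∠ ≈ 1.43°
|L| = 400 · 1.4142 · 1.1792 / (10.05 · 1.0003) ≈ 66.353
Gain = 20 log₁₀(66.353) ≈ 36.44 dB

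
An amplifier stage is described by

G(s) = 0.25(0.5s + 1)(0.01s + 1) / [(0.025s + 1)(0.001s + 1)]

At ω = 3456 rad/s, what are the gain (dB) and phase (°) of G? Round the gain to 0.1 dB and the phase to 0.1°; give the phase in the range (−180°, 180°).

33.6 dB, 15.1°

At ω = 3456 rad/s:
zero (1 + j3456·0.5) = 1 + j1728 → |·| ≈ 1728, ∠ ≈ 89.97°
zero (1 + j3456·0.01) = 1 + j34.56 → |·| ≈ 34.574, ∠ ≈ 88.34°
pole (1 + j3456·0.025) = 1 + j86.4 → |·| ≈ 86.406, ∠ ≈ 89.34°
pole (1 + j3456·0.001) = 1 + j3.456 → |·| ≈ 3.5978, ∠ ≈ 73.86°
|G| = 0.25 · 1728 · 34.574 / (86.406 · 3.5978) ≈ 48.045
Gain = 20 log₁₀(48.045) ≈ 33.63 dB
∠G = (89.97° + 88.34°) − (89.34° + 73.86°) = 15.11°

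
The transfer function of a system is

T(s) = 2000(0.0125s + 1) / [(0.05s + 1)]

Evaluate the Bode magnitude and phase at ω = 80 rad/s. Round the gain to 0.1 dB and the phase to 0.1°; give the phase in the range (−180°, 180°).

56.7 dB, -31.0°

At ω = 80 rad/s:
zero (1 + j80·0.0125) = 1 + j1 → |·| ≈ 1.4142, ∠ ≈ 45.00°
pole (1 + j80·0.05) = 1 + j4 → |·| ≈ 4.1231, ∠ ≈ 75.96°
|T| = 2000 · 1.4142 / (4.1231) ≈ 685.99
Gain = 20 log₁₀(685.99) ≈ 56.73 dB
∠T = (45.00°) − (75.96°) = -30.96°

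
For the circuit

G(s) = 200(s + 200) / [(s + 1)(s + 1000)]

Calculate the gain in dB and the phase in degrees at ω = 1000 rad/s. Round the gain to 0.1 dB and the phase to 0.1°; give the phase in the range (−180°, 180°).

At s = jω = j1000:
zero (s+200): 200 + j1000 → |·| = √(200²+1000²) = √1040000 ≈ 1019.8, ∠ = arctan(1000/200) ≈ 78.69°
pole (s+1): 1 + j1000 → |·| = √(1²+1000²) = √1000001 ≈ 1000, ∠ = arctan(1000/1) ≈ 89.94°
pole (s+1000): 1000 + j1000 → |·| = √(1000²+1000²) = √2000000 ≈ 1414.2, ∠ = arctan(1000/1000) ≈ 45.00°
|G| = 200 · 1019.8 / 1.4142e+06 ≈ 0.14422
Gain = 20 log₁₀(0.14422) ≈ -16.82 dB
∠G = 78.69° − 134.94° = -56.25°

-16.8 dB, -56.3°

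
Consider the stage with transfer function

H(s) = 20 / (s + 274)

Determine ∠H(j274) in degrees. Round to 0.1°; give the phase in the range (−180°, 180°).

-45.0°

At s = jω = j274:
pole (s+274): 274 + j274 → |·| = √(274²+274²) = √150152 ≈ 387.49, ∠ = arctan(274/274) ≈ 45.00°
∠H = 0.00° − 45.00° = -45.00°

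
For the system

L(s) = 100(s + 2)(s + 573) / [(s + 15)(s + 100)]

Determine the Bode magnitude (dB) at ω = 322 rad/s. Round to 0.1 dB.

45.8 dB

At s = jω = j322:
zero (s+2): 2 + j322 → |·| = √(2²+322²) = √103688 ≈ 322.01, ∠ = arctan(322/2) ≈ 89.64°
zero (s+573): 573 + j322 → |·| = √(573²+322²) = √432013 ≈ 657.28, ∠ = arctan(322/573) ≈ 29.33°
pole (s+15): 15 + j322 → |·| = √(15²+322²) = √103909 ≈ 322.35, ∠ = arctan(322/15) ≈ 87.33°
pole (s+100): 100 + j322 → |·| = √(100²+322²) = √113684 ≈ 337.17, ∠ = arctan(322/100) ≈ 72.75°
|L| = 100 · 2.1165e+05 / 1.0869e+05 ≈ 194.73
Gain = 20 log₁₀(194.73) ≈ 45.79 dB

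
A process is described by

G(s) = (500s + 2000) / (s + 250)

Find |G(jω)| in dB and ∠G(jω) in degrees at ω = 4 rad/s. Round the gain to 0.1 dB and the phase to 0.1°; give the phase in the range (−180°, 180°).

21.1 dB, 44.1°

Substitute s = j4:
Numerator: 500(j4) + 2000 = 2000 + j2000
Denominator: (j4) + 250 = 250 + j4
|N| = √(2000² + 2000²) ≈ 2828.4, ∠N ≈ 45.00°
|D| = √(250² + 4²) ≈ 250.03, ∠D ≈ 0.92°
|G| = 2828.4 / 250.03 ≈ 11.312
Gain = 20 log₁₀(11.312) ≈ 21.07 dB
∠G = 45.00° − 0.92° = 44.08°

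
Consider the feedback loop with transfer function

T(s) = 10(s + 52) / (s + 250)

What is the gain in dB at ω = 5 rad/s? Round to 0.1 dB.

At s = jω = j5:
zero (s+52): 52 + j5 → |·| = √(52²+5²) = √2729 ≈ 52.24, ∠ = arctan(5/52) ≈ 5.49°
pole (s+250): 250 + j5 → |·| = √(250²+5²) = √62525 ≈ 250.05, ∠ = arctan(5/250) ≈ 1.15°
|T| = 10 · 52.24 / 250.05 ≈ 2.0892
Gain = 20 log₁₀(2.0892) ≈ 6.40 dB

6.4 dB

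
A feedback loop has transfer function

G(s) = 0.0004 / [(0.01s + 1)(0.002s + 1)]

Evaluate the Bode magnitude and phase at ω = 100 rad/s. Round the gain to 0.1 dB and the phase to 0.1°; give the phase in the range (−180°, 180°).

At ω = 100 rad/s:
pole (1 + j100·0.01) = 1 + j1 → |·| ≈ 1.4142, ∠ ≈ 45.00°
pole (1 + j100·0.002) = 1 + j0.2 → |·| ≈ 1.0198, ∠ ≈ 11.31°
|G| = 0.0004 · 1 / (1.4142 · 1.0198) ≈ 0.00027735
Gain = 20 log₁₀(0.00027735) ≈ -71.14 dB
∠G = (0°) − (45.00° + 11.31°) = -56.31°

-71.1 dB, -56.3°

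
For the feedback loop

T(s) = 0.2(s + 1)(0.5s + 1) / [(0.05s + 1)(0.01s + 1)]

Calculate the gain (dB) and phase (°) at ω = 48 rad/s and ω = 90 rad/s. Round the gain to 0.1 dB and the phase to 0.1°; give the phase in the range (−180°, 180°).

ω = 48: 38.1 dB, 83.4°; ω = 90: 42.3 dB, 58.6°

At ω = 48 rad/s:
zero (1 + j48·1) = 1 + j48 → |·| ≈ 48.01, ∠ ≈ 88.81°
zero (1 + j48·0.5) = 1 + j24 → |·| ≈ 24.021, ∠ ≈ 87.61°
pole (1 + j48·0.05) = 1 + j2.4 → |·| ≈ 2.6, ∠ ≈ 67.38°
pole (1 + j48·0.01) = 1 + j0.48 → |·| ≈ 1.1092, ∠ ≈ 25.64°
|T| = 0.2 · 48.01 · 24.021 / (2.6 · 1.1092) ≈ 79.978
Gain = 20 log₁₀(79.978) ≈ 38.06 dB
∠T = (88.81° + 87.61°) − (67.38° + 25.64°) = 83.40°

At ω = 90 rad/s:
zero (1 + j90·1) = 1 + j90 → |·| ≈ 90.006, ∠ ≈ 89.36°
zero (1 + j90·0.5) = 1 + j45 → |·| ≈ 45.011, ∠ ≈ 88.73°
pole (1 + j90·0.05) = 1 + j4.5 → |·| ≈ 4.6098, ∠ ≈ 77.47°
pole (1 + j90·0.01) = 1 + j0.9 → |·| ≈ 1.3454, ∠ ≈ 41.99°
|T| = 0.2 · 90.006 · 45.011 / (4.6098 · 1.3454) ≈ 130.64
Gain = 20 log₁₀(130.64) ≈ 42.32 dB
∠T = (89.36° + 88.73°) − (77.47° + 41.99°) = 58.63°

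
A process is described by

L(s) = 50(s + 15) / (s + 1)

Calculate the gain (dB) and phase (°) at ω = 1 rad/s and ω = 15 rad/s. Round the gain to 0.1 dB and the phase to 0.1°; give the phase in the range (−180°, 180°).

At s = jω = j1:
zero (s+15): 15 + j1 → |·| = √(15²+1²) = √226 ≈ 15.033, ∠ = arctan(1/15) ≈ 3.81°
pole (s+1): 1 + j1 → |·| = √(1²+1²) = √2 ≈ 1.4142, ∠ = arctan(1/1) ≈ 45.00°
|L| = 50 · 15.033 / 1.4142 ≈ 531.5
Gain = 20 log₁₀(531.5) ≈ 54.51 dB
∠L = 3.81° − 45.00° = -41.19°

At s = jω = j15:
zero (s+15): 15 + j15 → |·| = √(15²+15²) = √450 ≈ 21.213, ∠ = arctan(15/15) ≈ 45.00°
pole (s+1): 1 + j15 → |·| = √(1²+15²) = √226 ≈ 15.033, ∠ = arctan(15/1) ≈ 86.19°
|L| = 50 · 21.213 / 15.033 ≈ 70.555
Gain = 20 log₁₀(70.555) ≈ 36.97 dB
∠L = 45.00° − 86.19° = -41.19°

ω = 1: 54.5 dB, -41.2°; ω = 15: 37.0 dB, -41.2°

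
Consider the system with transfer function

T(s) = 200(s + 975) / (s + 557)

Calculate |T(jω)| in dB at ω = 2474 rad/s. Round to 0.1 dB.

46.4 dB

At s = jω = j2474:
zero (s+975): 975 + j2474 → |·| = √(975²+2474²) = √7071301 ≈ 2659.2, ∠ = arctan(2474/975) ≈ 68.49°
pole (s+557): 557 + j2474 → |·| = √(557²+2474²) = √6430925 ≈ 2535.9, ∠ = arctan(2474/557) ≈ 77.31°
|T| = 200 · 2659.2 / 2535.9 ≈ 209.72
Gain = 20 log₁₀(209.72) ≈ 46.43 dB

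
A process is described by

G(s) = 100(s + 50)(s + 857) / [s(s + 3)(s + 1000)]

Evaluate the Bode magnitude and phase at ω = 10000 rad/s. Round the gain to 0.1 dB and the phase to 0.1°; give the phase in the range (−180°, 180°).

-40.0 dB, -89.5°

At s = jω = j10000:
zero (s+50): 50 + j10000 → |·| = √(50²+10000²) = √100002500 ≈ 10000, ∠ = arctan(10000/50) ≈ 89.71°
zero (s+857): 857 + j10000 → |·| = √(857²+10000²) = √100734449 ≈ 10037, ∠ = arctan(10000/857) ≈ 85.10°
pole (s+3): 3 + j10000 → |·| = √(3²+10000²) = √100000009 ≈ 10000, ∠ = arctan(10000/3) ≈ 89.98°
pole (s+1000): 1000 + j10000 → |·| = √(1000²+10000²) = √101000000 ≈ 10050, ∠ = arctan(10000/1000) ≈ 84.29°
pole at origin: |s| = 10000, ∠ = 90.00° (in denominator)
|G| = 100 · 1.0037e+08 / 1.005e+12 ≈ 0.0099871
Gain = 20 log₁₀(0.0099871) ≈ -40.01 dB
∠G = 174.81° − 264.27° = -89.46°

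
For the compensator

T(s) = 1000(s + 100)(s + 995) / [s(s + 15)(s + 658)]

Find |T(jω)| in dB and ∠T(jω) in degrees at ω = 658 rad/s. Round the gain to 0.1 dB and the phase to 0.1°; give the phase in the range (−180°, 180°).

At s = jω = j658:
zero (s+100): 100 + j658 → |·| = √(100²+658²) = √442964 ≈ 665.56, ∠ = arctan(658/100) ≈ 81.36°
zero (s+995): 995 + j658 → |·| = √(995²+658²) = √1422989 ≈ 1192.9, ∠ = arctan(658/995) ≈ 33.48°
pole (s+15): 15 + j658 → |·| = √(15²+658²) = √433189 ≈ 658.17, ∠ = arctan(658/15) ≈ 88.69°
pole (s+658): 658 + j658 → |·| = √(658²+658²) = √865928 ≈ 930.55, ∠ = arctan(658/658) ≈ 45.00°
pole at origin: |s| = 658, ∠ = 90.00° (in denominator)
|T| = 1000 · 7.9395e+05 / 4.03e+08 ≈ 1.9701
Gain = 20 log₁₀(1.9701) ≈ 5.89 dB
∠T = 114.84° − 223.69° = -108.85°

5.9 dB, -108.9°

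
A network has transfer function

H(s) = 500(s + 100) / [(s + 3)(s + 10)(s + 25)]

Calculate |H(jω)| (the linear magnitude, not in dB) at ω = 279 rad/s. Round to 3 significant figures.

At s = jω = j279:
zero (s+100): 100 + j279 → |·| = √(100²+279²) = √87841 ≈ 296.38, ∠ = arctan(279/100) ≈ 70.28°
pole (s+3): 3 + j279 → |·| = √(3²+279²) = √77850 ≈ 279.02, ∠ = arctan(279/3) ≈ 89.38°
pole (s+10): 10 + j279 → |·| = √(10²+279²) = √77941 ≈ 279.18, ∠ = arctan(279/10) ≈ 87.95°
pole (s+25): 25 + j279 → |·| = √(25²+279²) = √78466 ≈ 280.12, ∠ = arctan(279/25) ≈ 84.88°
|H| = 500 · 296.38 / 2.182e+07 ≈ 0.0067915

0.00679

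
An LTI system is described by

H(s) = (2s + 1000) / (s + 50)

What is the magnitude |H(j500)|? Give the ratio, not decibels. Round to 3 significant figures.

2.81

Substitute s = j500:
Numerator: 2(j500) + 1000 = 1000 + j1000
Denominator: (j500) + 50 = 50 + j500
|N| = √(1000² + 1000²) ≈ 1414.2, ∠N ≈ 45.00°
|D| = √(50² + 500²) ≈ 502.49, ∠D ≈ 84.29°
|H| = 1414.2 / 502.49 ≈ 2.8144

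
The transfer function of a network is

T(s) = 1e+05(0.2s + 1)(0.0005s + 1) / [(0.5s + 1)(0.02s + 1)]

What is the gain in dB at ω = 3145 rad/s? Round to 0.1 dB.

61.5 dB

At ω = 3145 rad/s:
zero (1 + j3145·0.2) = 1 + j629 → |·| ≈ 629, ∠ ≈ 89.91°
zero (1 + j3145·0.0005) = 1 + j1.5725 → |·| ≈ 1.8635, ∠ ≈ 57.55°
pole (1 + j3145·0.5) = 1 + j1572.5 → |·| ≈ 1572.5, ∠ ≈ 89.96°
pole (1 + j3145·0.02) = 1 + j62.9 → |·| ≈ 62.908, ∠ ≈ 89.09°
|T| = 1e+05 · 629 · 1.8635 / (1572.5 · 62.908) ≈ 1184.9
Gain = 20 log₁₀(1184.9) ≈ 61.47 dB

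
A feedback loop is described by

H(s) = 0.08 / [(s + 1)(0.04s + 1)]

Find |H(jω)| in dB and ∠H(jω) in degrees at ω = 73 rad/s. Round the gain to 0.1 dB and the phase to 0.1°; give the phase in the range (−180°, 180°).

At ω = 73 rad/s:
pole (1 + j73·1) = 1 + j73 → |·| ≈ 73.007, ∠ ≈ 89.22°
pole (1 + j73·0.04) = 1 + j2.92 → |·| ≈ 3.0865, ∠ ≈ 71.10°
|H| = 0.08 · 1 / (73.007 · 3.0865) ≈ 0.00035503
Gain = 20 log₁₀(0.00035503) ≈ -68.99 dB
∠H = (0°) − (89.22° + 71.10°) = -160.32°

-69.0 dB, -160.3°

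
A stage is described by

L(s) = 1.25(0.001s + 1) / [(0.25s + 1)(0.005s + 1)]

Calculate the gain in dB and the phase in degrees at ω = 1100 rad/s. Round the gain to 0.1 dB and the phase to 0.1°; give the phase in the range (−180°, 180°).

-58.4 dB, -121.8°

At ω = 1100 rad/s:
zero (1 + j1100·0.001) = 1 + j1.1 → |·| ≈ 1.4866, ∠ ≈ 47.73°
pole (1 + j1100·0.25) = 1 + j275 → |·| ≈ 275, ∠ ≈ 89.79°
pole (1 + j1100·0.005) = 1 + j5.5 → |·| ≈ 5.5902, ∠ ≈ 79.70°
|L| = 1.25 · 1.4866 / (275 · 5.5902) ≈ 0.0012088
Gain = 20 log₁₀(0.0012088) ≈ -58.35 dB
∠L = (47.73°) − (89.79° + 79.70°) = -121.76°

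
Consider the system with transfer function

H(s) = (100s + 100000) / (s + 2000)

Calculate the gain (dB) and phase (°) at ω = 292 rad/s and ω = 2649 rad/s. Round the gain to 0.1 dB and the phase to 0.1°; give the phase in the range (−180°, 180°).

ω = 292: 34.2 dB, 8.0°; ω = 2649: 38.6 dB, 16.4°

Substitute s = j292:
Numerator: 100(j292) + 100000 = 100000 + j29200
Denominator: (j292) + 2000 = 2000 + j292
|N| = √(100000² + 29200²) ≈ 1.0418e+05, ∠N ≈ 16.28°
|D| = √(2000² + 292²) ≈ 2021.2, ∠D ≈ 8.31°
|H| = 1.0418e+05 / 2021.2 ≈ 51.544
Gain = 20 log₁₀(51.544) ≈ 34.24 dB
∠H = 16.28° − 8.31° = 7.97°

Substitute s = j2649:
Numerator: 100(j2649) + 100000 = 100000 + j264900
Denominator: (j2649) + 2000 = 2000 + j2649
|N| = √(100000² + 264900²) ≈ 2.8315e+05, ∠N ≈ 69.32°
|D| = √(2000² + 2649²) ≈ 3319.2, ∠D ≈ 52.95°
|H| = 2.8315e+05 / 3319.2 ≈ 85.307
Gain = 20 log₁₀(85.307) ≈ 38.62 dB
∠H = 69.32° − 52.95° = 16.37°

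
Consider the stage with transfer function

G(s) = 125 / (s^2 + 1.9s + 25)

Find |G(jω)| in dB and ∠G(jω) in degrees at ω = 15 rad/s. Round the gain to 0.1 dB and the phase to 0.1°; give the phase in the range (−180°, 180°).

-4.2 dB, -171.9°

At s = jω = j15:
quadratic: (j15)² + 1.9·j15 + 25 = -200 + j28.5 → |·| ≈ 202.02, ∠ ≈ 171.89°
|G| = 125 / 202.02 ≈ 0.61875
Gain = 20 log₁₀(0.61875) ≈ -4.17 dB
∠G = 0.00° − 171.89° = -171.89°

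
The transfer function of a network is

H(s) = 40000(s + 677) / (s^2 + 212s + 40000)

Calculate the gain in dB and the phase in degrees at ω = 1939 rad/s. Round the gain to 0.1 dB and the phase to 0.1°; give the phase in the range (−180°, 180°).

At s = jω = j1939:
zero (s+677): 677 + j1939 → |·| = √(677²+1939²) = √4218050 ≈ 2053.8, ∠ = arctan(1939/677) ≈ 70.75°
quadratic: (j1939)² + 212·j1939 + 40000 = -3719721 + j411068 → |·| ≈ 3.7424e+06, ∠ ≈ 173.69°
|H| = 40000 · 2053.8 / 3.7424e+06 ≈ 21.952
Gain = 20 log₁₀(21.952) ≈ 26.83 dB
∠H = 70.75° − 173.69° = -102.94°

26.8 dB, -102.9°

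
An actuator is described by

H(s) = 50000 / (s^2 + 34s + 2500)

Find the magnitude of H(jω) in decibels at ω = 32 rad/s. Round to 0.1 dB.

At s = jω = j32:
quadratic: (j32)² + 34·j32 + 2500 = 1476 + j1088 → |·| ≈ 1833.7, ∠ ≈ 36.39°
|H| = 50000 / 1833.7 ≈ 27.267
Gain = 20 log₁₀(27.267) ≈ 28.71 dB

28.7 dB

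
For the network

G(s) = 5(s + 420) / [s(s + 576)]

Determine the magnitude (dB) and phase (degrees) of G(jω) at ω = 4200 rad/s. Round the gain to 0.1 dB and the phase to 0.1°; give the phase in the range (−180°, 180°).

-58.5 dB, -87.9°

At s = jω = j4200:
zero (s+420): 420 + j4200 → |·| = √(420²+4200²) = √17816400 ≈ 4220.9, ∠ = arctan(4200/420) ≈ 84.29°
pole (s+576): 576 + j4200 → |·| = √(576²+4200²) = √17971776 ≈ 4239.3, ∠ = arctan(4200/576) ≈ 82.19°
pole at origin: |s| = 4200, ∠ = 90.00° (in denominator)
|G| = 5 · 4220.9 / 1.7805e+07 ≈ 0.0011853
Gain = 20 log₁₀(0.0011853) ≈ -58.52 dB
∠G = 84.29° − 172.19° = -87.90°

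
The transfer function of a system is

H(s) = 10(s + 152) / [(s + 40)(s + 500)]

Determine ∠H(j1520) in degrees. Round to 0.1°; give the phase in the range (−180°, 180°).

-76.0°

At s = jω = j1520:
zero (s+152): 152 + j1520 → |·| = √(152²+1520²) = √2333504 ≈ 1527.6, ∠ = arctan(1520/152) ≈ 84.29°
pole (s+40): 40 + j1520 → |·| = √(40²+1520²) = √2312000 ≈ 1520.5, ∠ = arctan(1520/40) ≈ 88.49°
pole (s+500): 500 + j1520 → |·| = √(500²+1520²) = √2560400 ≈ 1600.1, ∠ = arctan(1520/500) ≈ 71.79°
∠H = 84.29° − 160.28° = -75.99°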